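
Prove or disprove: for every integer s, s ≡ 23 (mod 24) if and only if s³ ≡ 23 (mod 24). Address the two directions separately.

The biconditional holds.

(→) Suppose s ≡ 23 (mod 24). Write s = 24j + 23. Then (24j + 23)³ = 13824j³ + 39744j² + 38088j + 12167 = 24(576j³ + 1656j² + 1587j + 506) + 23, so s³ ≡ 23 (mod 24).

(←) Conversely, suppose s³ ≡ 23 (mod 24). The only residue r in {0, …, 23} with r³ ≡ 23 (mod 24) is r = 23, so s ≡ 23 (mod 24).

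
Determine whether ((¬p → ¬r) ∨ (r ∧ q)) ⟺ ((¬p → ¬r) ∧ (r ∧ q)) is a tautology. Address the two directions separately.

[⇒] This fails. Under q = F, p = F, r = F, the left side is true but the right side is false.

[⇐] Assume the antecedent. If q is true, (¬p → ¬r) ∨ (r ∧ q) reduces to true regardless of the other variables. If q is false, the antecedent cannot hold. Either way (¬p → ¬r) ∨ (r ∧ q) holds.

(⇒) fails; (⇐) holds.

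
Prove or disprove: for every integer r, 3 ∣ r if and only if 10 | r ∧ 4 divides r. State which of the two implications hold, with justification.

Both directions fail.

(⟹) This fails: take r = 3. Certainly 3 ∣ 3, but 10 ∤ 3.

(⟸) This fails: take r = 20. Both 10 ∣ 20 and 4 ∣ 20, yet 20 is not a multiple of 3 (since 20 = 6·3 + 2), so 3 ∤ 20.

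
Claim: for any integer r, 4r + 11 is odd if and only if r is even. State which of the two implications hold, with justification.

Forward direction. This fails: take r = 7. Then 4r + 11 = 39, which is odd, yet r = 7 is odd, not even.

Converse. Suppose r is even. Since 4 is even, 4r is even for every r, so 4r + 11 has the same parity as 11, which is odd. Hence 4r + 11 is odd.

Only the converse holds.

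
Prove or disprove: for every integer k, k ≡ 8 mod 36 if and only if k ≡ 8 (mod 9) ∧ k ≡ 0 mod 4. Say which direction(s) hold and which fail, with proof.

(⟹) Suppose k ≡ 8 (mod 36); write k = 36j + 8. Since 9 ∣ 36, reducing mod 9 gives k ≡ 8 (mod 9); since 4 ∣ 36, reducing mod 4 gives k ≡ 8 ≡ 0 (mod 4).

(⟸) Conversely, if k ≡ 8 (mod 9) and k ≡ 0 (mod 4), then by the Chinese remainder theorem k ≡ 8 (mod 36). This is exactly k ≡ 8 (mod 36).

Both directions hold.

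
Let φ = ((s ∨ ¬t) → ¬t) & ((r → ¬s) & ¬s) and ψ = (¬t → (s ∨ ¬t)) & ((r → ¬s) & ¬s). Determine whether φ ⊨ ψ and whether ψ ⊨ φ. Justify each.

Both directions hold.

(→) Assume the antecedent. If t is true, the antecedent forces (t = T, r = F, s = F) or (t = T, r = T, s = F), and the consequent holds there. If t is false, the antecedent forces (t = F, r = F, s = F) or (t = F, r = T, s = F), and the consequent holds there. Either way the consequent holds.

(←) Assume the antecedent. If t is true, the antecedent forces (t = T, r = F, s = F) or (t = T, r = T, s = F), and the consequent holds there. If t is false, the antecedent forces (t = F, r = F, s = F) or (t = F, r = T, s = F), and the consequent holds there. Either way the consequent holds.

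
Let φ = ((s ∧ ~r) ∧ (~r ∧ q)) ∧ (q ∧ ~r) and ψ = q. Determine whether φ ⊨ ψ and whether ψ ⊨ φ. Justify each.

[⇒] Assume the antecedent. If s is true, the antecedent forces (s = T, q = T, r = F), and q holds there. If s is false, the antecedent cannot hold. Either way q holds.

[⇐] This fails. Under s = F, q = T, r = F, the left side is false but the right side is true.

The forward direction holds; the converse fails.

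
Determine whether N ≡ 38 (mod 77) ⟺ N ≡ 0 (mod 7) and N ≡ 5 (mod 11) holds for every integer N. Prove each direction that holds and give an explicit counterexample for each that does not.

(⟹) This fails: N = 38 gives 38 ≡ 38 (mod 77) but 38 ≡ 3 (mod 7), so the conjunction on the right does not hold.

(⟸) This fails: N = 49 satisfies both congruences on the right (49 ≡ 0 mod 7 and 49 ≡ 5 mod 11) yet 49 ≡ 49 (mod 77), not 38.

Both directions fail.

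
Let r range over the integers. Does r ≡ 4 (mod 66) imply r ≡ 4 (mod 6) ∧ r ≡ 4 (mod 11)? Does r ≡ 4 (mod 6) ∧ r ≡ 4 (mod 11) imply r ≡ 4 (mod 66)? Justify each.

(⇒) Suppose r ≡ 4 (mod 66); write r = 66j + 4. Since 6 ∣ 66, reducing mod 6 gives r ≡ 4 (mod 6); since 11 ∣ 66, reducing mod 11 gives r ≡ 4 (mod 11).

(⇐) Conversely, if r ≡ 4 (mod 6) and r ≡ 4 (mod 11), then by the Chinese remainder theorem r ≡ 4 (mod 66). This is exactly r ≡ 4 (mod 66).

Both directions hold; the statement is true.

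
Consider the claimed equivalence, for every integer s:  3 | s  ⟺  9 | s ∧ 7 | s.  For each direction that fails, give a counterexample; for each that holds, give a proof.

Converse. Suppose 9 ∣ s and 7 ∣ s. Any common multiple of 9 and 7 is a multiple of their lcm; here gcd(9, 7) = 1, so lcm(9, 7) = 9·7 = 63, so 63 ∣ s. Since 3 ∣ 63, it follows that 3 ∣ s.

Forward direction. This fails: take s = 3. Certainly 3 ∣ 3, but 9 ∤ 3.

The forward direction fails; the converse holds.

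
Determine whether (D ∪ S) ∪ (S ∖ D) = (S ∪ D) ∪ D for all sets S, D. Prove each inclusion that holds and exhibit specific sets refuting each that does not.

(⊆) Let x ∈ (D ∪ S) ∪ (S ∖ D). Then either x ∈ S and x ∉ D; or x ∈ D and x ∉ S; or x ∈ S ∩ D. In each case x ∈ (S ∪ D) ∪ D, so (D ∪ S) ∪ (S ∖ D) ⊆ (S ∪ D) ∪ D.

(⊇) Let x ∈ (S ∪ D) ∪ D. Then either x ∈ S and x ∉ D; or x ∈ D and x ∉ S; or x ∈ S ∩ D. In each case x ∈ (D ∪ S) ∪ (S ∖ D), so (S ∪ D) ∪ D ⊆ (D ∪ S) ∪ (S ∖ D).

Both inclusions hold; the sets are equal.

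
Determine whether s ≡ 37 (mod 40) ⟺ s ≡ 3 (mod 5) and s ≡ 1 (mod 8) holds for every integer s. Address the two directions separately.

(⇒) fails and (⇐) fails.

(⇒) This fails: s = 37 gives 37 ≡ 37 (mod 40) but 37 ≡ 2 (mod 5), so the conjunction on the right does not hold.

(⇐) This fails: s = 33 satisfies both congruences on the right (33 ≡ 3 mod 5 and 33 ≡ 1 mod 8) yet 33 ≡ 33 (mod 40), not 37.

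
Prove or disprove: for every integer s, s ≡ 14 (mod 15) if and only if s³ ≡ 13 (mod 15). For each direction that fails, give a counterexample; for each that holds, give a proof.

Neither direction holds.

[⇒] This fails: take s = 14. Then 14 ≡ 14 (mod 15), but 14³ = 2744 ≡ 14 (mod 15), not 13.

[⇐] This fails: take s = 7. Then 7³ = 343 ≡ 13 (mod 15), yet 7 ≡ 7 (mod 15), not 14.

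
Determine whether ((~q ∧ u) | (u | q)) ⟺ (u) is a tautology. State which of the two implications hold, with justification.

Only the converse holds.

Forward direction. This fails. Under q = T, u = F, the left side is true but the right side is false.

Converse. Assume the antecedent. If q is true, (~q ∧ u) | (u | q) reduces to true regardless of the other variables. If q is false, the antecedent forces (q = F, u = T), and (~q ∧ u) | (u | q) holds there. Either way (~q ∧ u) | (u | q) holds.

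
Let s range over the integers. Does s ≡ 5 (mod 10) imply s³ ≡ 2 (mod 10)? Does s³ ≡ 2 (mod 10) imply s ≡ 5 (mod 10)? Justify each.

[⇒] This fails: take s = 5. Then 5 ≡ 5 (mod 10), but 5³ = 125 ≡ 5 (mod 10), not 2.

[⇐] This fails: take s = 8. Then 8³ = 512 ≡ 2 (mod 10), yet 8 ≡ 8 (mod 10), not 5.

Neither direction holds.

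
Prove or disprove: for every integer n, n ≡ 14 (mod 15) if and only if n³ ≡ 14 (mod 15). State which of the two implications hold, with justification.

Both directions hold; the statement is true.

(⟹) Suppose n ≡ 14 (mod 15). Write n = 15j + 14. Then (15j + 14)³ = 3375j³ + 9450j² + 8820j + 2744 = 15(225j³ + 630j² + 588j + 182) + 14, so n³ ≡ 14 (mod 15).

(⟸) Conversely, suppose n³ ≡ 14 (mod 15). The only residue r in {0, …, 14} with r³ ≡ 14 (mod 15) is r = 14, so n ≡ 14 (mod 15).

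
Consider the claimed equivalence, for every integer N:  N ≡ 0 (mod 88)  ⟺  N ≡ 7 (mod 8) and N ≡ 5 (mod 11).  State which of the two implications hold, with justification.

Neither direction holds.

(→) This fails: N = 0 gives 0 ≡ 0 (mod 88) but 0 ≡ 0 (mod 8), so the conjunction on the right does not hold.

(←) This fails: N = 71 satisfies both congruences on the right (71 ≡ 7 mod 8 and 71 ≡ 5 mod 11) yet 71 ≡ 71 (mod 88), not 0.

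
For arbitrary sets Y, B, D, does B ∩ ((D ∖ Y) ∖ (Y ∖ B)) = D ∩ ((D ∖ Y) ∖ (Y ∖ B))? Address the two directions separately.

Forward inclusion. Let x ∈ B ∩ ((D ∖ Y) ∖ (Y ∖ B)). Then x ∈ B ∩ D and x ∉ Y, from which x ∈ D ∩ ((D ∖ Y) ∖ (Y ∖ B)).

Reverse inclusion. This inclusion fails. Take Y = ∅, B = ∅, D = {1}; then 1 ∈ D ∩ ((D ∖ Y) ∖ (Y ∖ B)) but 1 ∉ B ∩ ((D ∖ Y) ∖ (Y ∖ B)).

(⊆) holds; (⊇) fails.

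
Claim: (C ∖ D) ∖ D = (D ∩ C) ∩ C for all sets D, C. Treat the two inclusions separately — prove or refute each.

Both inclusions fail.

Forward inclusion. This inclusion fails. Take D = ∅, C = {1}; then 1 ∈ (C ∖ D) ∖ D but 1 ∉ (D ∩ C) ∩ C.

Reverse inclusion. This inclusion fails. Take D = {1}, C = {1}; then 1 ∈ (D ∩ C) ∩ C but 1 ∉ (C ∖ D) ∖ D.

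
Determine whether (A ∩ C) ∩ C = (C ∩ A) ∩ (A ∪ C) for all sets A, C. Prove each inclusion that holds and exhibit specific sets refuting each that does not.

Reverse inclusion. Let x ∈ (C ∩ A) ∩ (A ∪ C). Then x ∈ A ∩ C, from which x ∈ (A ∩ C) ∩ C.

Forward inclusion. Let x ∈ (A ∩ C) ∩ C. Then x ∈ A ∩ C, from which x ∈ (C ∩ A) ∩ (A ∪ C).

The two sets are equal.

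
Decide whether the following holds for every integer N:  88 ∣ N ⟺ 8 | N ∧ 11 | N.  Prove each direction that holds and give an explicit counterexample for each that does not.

(⟹) If 88 ∣ N, write N = 88q. Since 88 = 11·8, N = 8·(11q), so 8 ∣ N; and since 88 = 8·11, N = 11·(8q), so 11 ∣ N.

(⟸) Suppose 8 ∣ N and 11 ∣ N. Any common multiple of 8 and 11 is a multiple of their lcm; here gcd(8, 11) = 1, so lcm(8, 11) = 8·11 = 88, so 88 ∣ N.

Both directions hold; the statement is true.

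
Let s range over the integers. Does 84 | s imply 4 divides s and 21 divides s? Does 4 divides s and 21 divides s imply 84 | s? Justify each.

Both directions hold; the statement is true.

(⟹) If 84 ∣ s, write s = 84q. Since 84 = 21·4, s = 4·(21q), so 4 ∣ s; and since 84 = 4·21, s = 21·(4q), so 21 ∣ s.

(⟸) Suppose 4 ∣ s and 21 ∣ s. Any common multiple of 4 and 21 is a multiple of their lcm; here gcd(4, 21) = 1, so lcm(4, 21) = 4·21 = 84, so 84 ∣ s.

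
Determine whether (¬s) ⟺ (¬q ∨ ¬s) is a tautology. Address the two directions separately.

The forward direction holds; the converse fails.

(⟹) Assume the antecedent. If s is true, the antecedent cannot hold. If s is false, ¬q ∨ ¬s reduces to true regardless of the other variables. Either way ¬q ∨ ¬s holds.

(⟸) This fails. Under s = T, q = F, the left side is false but the right side is true.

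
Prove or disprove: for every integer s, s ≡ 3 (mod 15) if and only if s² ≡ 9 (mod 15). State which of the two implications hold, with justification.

Only the forward implication holds.

[⇐] This fails: take s = 12. Then 12² = 144 ≡ 9 (mod 15), yet 12 ≡ 12 (mod 15), not 3.

[⇒] Suppose s ≡ 3 (mod 15). Write s = 15j + 3. Then (15j + 3)² = 225j² + 90j + 9 = 15(15j² + 6j) + 9, so s² ≡ 9 (mod 15).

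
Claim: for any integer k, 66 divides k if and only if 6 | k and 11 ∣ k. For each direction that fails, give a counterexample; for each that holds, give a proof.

The biconditional holds.

Forward direction. If 66 ∣ k, write k = 66q. Since 66 = 11·6, k = 6·(11q), so 6 ∣ k; and since 66 = 6·11, k = 11·(6q), so 11 ∣ k.

Converse. Suppose 6 ∣ k and 11 ∣ k. Any common multiple of 6 and 11 is a multiple of their lcm; here gcd(6, 11) = 1, so lcm(6, 11) = 6·11 = 66, so 66 ∣ k.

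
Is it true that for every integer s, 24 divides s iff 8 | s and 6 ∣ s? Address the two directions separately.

The biconditional holds.

(→) If 24 ∣ s, write s = 24q. Since 24 = 3·8, s = 8·(3q), so 8 ∣ s; and since 24 = 4·6, s = 6·(4q), so 6 ∣ s.

(←) Suppose 8 ∣ s and 6 ∣ s. Any common multiple of 8 and 6 is a multiple of their lcm; here lcm(8, 6) = 8·6/gcd(8, 6) = 48/2 = 24, so 24 ∣ s.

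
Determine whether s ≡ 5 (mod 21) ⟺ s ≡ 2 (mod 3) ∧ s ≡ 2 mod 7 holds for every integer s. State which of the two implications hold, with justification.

Both directions fail.

(→) This fails: s = 5 gives 5 ≡ 5 (mod 21) but 5 ≡ 5 (mod 7), so the conjunction on the right does not hold.

(←) This fails: s = 2 satisfies both congruences on the right (2 ≡ 2 mod 3 and 2 ≡ 2 mod 7) yet 2 ≡ 2 (mod 21), not 5.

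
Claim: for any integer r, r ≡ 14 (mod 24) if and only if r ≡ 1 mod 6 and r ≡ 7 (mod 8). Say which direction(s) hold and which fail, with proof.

Neither implication holds.

(⇒) This fails: r = 14 gives 14 ≡ 14 (mod 24) but 14 ≡ 2 (mod 6), so the conjunction on the right does not hold.

(⇐) This fails: r = 7 satisfies both congruences on the right (7 ≡ 1 mod 6 and 7 ≡ 7 mod 8) yet 7 ≡ 7 (mod 24), not 14.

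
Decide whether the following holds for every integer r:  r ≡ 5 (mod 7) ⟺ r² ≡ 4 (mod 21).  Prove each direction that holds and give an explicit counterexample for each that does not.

Forward direction. This fails: take r = 12. Then 12 ≡ 5 (mod 7), but 12² = 144 ≡ 18 (mod 21), not 4.

Converse. This fails: take r = 2. Then 2² = 4 ≡ 4 (mod 21), yet 2 ≡ 2 (mod 7), not 5.

Both directions fail.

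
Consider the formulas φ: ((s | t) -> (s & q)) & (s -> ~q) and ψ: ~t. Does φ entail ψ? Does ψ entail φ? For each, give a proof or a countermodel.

(⇒) holds; (⇐) fails.

Forward direction. Assume the antecedent. If t is true, the antecedent cannot hold. If t is false, ~t reduces to true regardless of the other variables. Either way ~t holds.

Converse. This fails. Under t = F, s = T, q = F, the left side is false but the right side is true.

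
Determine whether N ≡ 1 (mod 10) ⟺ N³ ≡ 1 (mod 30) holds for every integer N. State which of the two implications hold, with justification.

(⟹) This fails: take N = 11. Then 11 ≡ 1 (mod 10), but 11³ = 1331 ≡ 11 (mod 30), not 1.

(⟸) Conversely, the residues r modulo 30 with r³ ≡ 1 (mod 30) are exactly {1}, and each is ≡ 1 (mod 10).

Only the converse holds.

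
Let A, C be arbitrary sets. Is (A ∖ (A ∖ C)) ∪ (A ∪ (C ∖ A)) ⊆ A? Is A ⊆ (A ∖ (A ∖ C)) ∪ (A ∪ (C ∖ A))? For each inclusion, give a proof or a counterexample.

Forward inclusion. This inclusion fails. Take A = ∅, C = {1}; then 1 ∈ (A ∖ (A ∖ C)) ∪ (A ∪ (C ∖ A)) but 1 ∉ A.

Reverse inclusion. Let x ∈ A. Then either x ∈ A and x ∉ C; or x ∈ A ∩ C. In each case x ∈ (A ∖ (A ∖ C)) ∪ (A ∪ (C ∖ A)), so A ⊆ (A ∖ (A ∖ C)) ∪ (A ∪ (C ∖ A)).

The sets are not equal: only the reverse inclusion holds.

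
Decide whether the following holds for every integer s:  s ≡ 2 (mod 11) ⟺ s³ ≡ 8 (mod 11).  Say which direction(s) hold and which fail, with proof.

(←) For the converse, argue contrapositively. If s ≢ 2 (mod 11), then s is congruent to one of 0, 1, 3, 4, 5, 6, 7, 8, 9, 10 modulo 11, and these give s³ ≡ 0, 1, 5, 9, 4, 7, 2, 6, 3, 10 respectively — never 8.

(→) Suppose s ≡ 2 (mod 11). Write s = 11j + 2. Then (11j + 2)³ = 1331j³ + 726j² + 132j + 8 = 11(121j³ + 66j² + 12j) + 8, so s³ ≡ 8 (mod 11).

Equivalent; both directions hold.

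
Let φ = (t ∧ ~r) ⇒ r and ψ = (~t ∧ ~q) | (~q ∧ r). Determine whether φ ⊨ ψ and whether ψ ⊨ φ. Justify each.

(⇒) fails; (⇐) holds.

(→) This fails. Under t = F, r = F, q = T, the left side is true but the right side is false.

(←) Assume the antecedent. If t is true, the antecedent forces (t = T, r = T, q = F), and (t ∧ ~r) ⇒ r holds there. If t is false, (t ∧ ~r) ⇒ r reduces to true regardless of the other variables. Either way (t ∧ ~r) ⇒ r holds.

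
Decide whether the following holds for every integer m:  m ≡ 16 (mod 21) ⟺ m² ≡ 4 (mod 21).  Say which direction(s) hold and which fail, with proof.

(⇒) holds; (⇐) fails.

(→) Suppose m ≡ 16 (mod 21). Write m = 21j + 16. Then (21j + 16)² = 441j² + 672j + 256 = 21(21j² + 32j + 12) + 4, so m² ≡ 4 (mod 21).

(←) This fails: take m = 2. Then 2² = 4 ≡ 4 (mod 21), yet 2 ≡ 2 (mod 21), not 16.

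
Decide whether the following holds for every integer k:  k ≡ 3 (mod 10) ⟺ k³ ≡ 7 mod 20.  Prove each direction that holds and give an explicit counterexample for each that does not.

(⟹) This fails: take k = 13. Then 13 ≡ 3 (mod 10), but 13³ = 2197 ≡ 17 (mod 20), not 7.

(⟸) Conversely, the residues r modulo 20 with r³ ≡ 7 (mod 20) are exactly {3}, and each is ≡ 3 (mod 10).

The forward direction fails; the converse holds.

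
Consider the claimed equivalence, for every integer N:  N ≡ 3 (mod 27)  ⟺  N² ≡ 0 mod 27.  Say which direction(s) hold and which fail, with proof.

(→) This fails: take N = 3. Then 3 ≡ 3 (mod 27), but 3² = 9 ≡ 9 (mod 27), not 0.

(←) This fails: take N = 0. Then 0² = 0 ≡ 0 (mod 27), yet 0 ≡ 0 (mod 27), not 3.

Neither implication holds.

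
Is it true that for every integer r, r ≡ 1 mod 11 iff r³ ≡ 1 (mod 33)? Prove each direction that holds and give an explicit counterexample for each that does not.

(⇒) fails; (⇐) holds.

(→) This fails: take r = 12. Then 12 ≡ 1 (mod 11), but 12³ = 1728 ≡ 12 (mod 33), not 1.

(←) Conversely, the residues r modulo 33 with r³ ≡ 1 (mod 33) are exactly {1}, and each is ≡ 1 (mod 11).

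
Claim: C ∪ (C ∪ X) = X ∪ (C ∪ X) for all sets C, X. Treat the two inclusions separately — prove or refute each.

Both inclusions hold.

(⊆) Let x ∈ C ∪ (C ∪ X). Then either x ∈ C and x ∉ X; or x ∈ X and x ∉ C; or x ∈ C ∩ X. In each case x ∈ X ∪ (C ∪ X), so C ∪ (C ∪ X) ⊆ X ∪ (C ∪ X).

(⊇) Let x ∈ X ∪ (C ∪ X). Then either x ∈ C and x ∉ X; or x ∈ X and x ∉ C; or x ∈ C ∩ X. In each case x ∈ C ∪ (C ∪ X), so X ∪ (C ∪ X) ⊆ C ∪ (C ∪ X).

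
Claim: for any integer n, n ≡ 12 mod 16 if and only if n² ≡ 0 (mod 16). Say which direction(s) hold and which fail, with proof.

The forward direction holds; the converse fails.

(⇐) This fails: take n = 0. Then 0² = 0 ≡ 0 (mod 16), yet 0 ≡ 0 (mod 16), not 12.

(⇒) Suppose n ≡ 12 mod 16. Write n = 16j + 12. Then (16j + 12)² = 256j² + 384j + 144 = 16(16j² + 24j + 9) + 0, so n² ≡ 0 (mod 16).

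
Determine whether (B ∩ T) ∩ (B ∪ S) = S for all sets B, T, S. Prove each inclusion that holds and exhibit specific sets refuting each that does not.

Both inclusions fail.

(⟹) This inclusion fails. Take B = {1}, T = {1}, S = ∅; then 1 ∈ (B ∩ T) ∩ (B ∪ S) but 1 ∉ S.

(⟸) This inclusion fails. Take B = ∅, T = ∅, S = {1}; then 1 ∈ S but 1 ∉ (B ∩ T) ∩ (B ∪ S).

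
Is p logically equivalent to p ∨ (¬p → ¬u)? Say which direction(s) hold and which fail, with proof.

(⇒) Assume the antecedent. If p is true, p ∨ (¬p → ¬u) reduces to true regardless of the other variables. If p is false, the antecedent cannot hold. Either way p ∨ (¬p → ¬u) holds.

(⇐) This fails. Under p = F, u = F, the left side is false but the right side is true.

Only the forward implication holds.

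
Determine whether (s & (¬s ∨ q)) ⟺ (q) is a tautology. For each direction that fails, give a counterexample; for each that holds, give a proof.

Only the forward direction holds.

(⟹) Assume the antecedent. If s is true, the antecedent forces (s = T, q = T), and q holds there. If s is false, the antecedent cannot hold. Either way q holds.

(⟸) This fails. Under s = F, q = T, the left side is false but the right side is true.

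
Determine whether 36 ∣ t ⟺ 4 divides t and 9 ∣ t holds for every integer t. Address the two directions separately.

Equivalent; both directions hold.

(⇒) If 36 ∣ t, write t = 36q. Since 36 = 9·4, t = 4·(9q), so 4 ∣ t; and since 36 = 4·9, t = 9·(4q), so 9 ∣ t.

(⇐) Suppose 4 ∣ t and 9 ∣ t. Any common multiple of 4 and 9 is a multiple of their lcm; here gcd(4, 9) = 1, so lcm(4, 9) = 4·9 = 36, so 36 ∣ t.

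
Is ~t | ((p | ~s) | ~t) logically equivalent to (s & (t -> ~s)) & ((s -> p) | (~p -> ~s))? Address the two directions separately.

Forward direction. This fails. Under s = F, t = F, p = F, the left side is true but the right side is false.

Converse. Assume the antecedent. If s is true, the antecedent forces (s = T, t = F, p = T), and ~t | ((p | ~s) | ~t) holds there. If s is false, the antecedent cannot hold. Either way ~t | ((p | ~s) | ~t) holds.

Not equivalent: only (⇐) holds.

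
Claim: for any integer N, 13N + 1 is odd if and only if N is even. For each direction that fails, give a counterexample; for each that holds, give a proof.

Equivalent; both directions hold.

(⟹) Suppose 13N + 1 is odd. Since 13 is odd, 13N and N have the same parity, so 13N + 1 ≡ N + 1 (mod 2). As 1 is odd, 13N + 1 is odd exactly when N is even. Thus N is even.

(⟸) Conversely, suppose N is even; write N = 2j. Then 13N + 1 = 13·(2j) + 1 = 2·13j + 1, which is odd.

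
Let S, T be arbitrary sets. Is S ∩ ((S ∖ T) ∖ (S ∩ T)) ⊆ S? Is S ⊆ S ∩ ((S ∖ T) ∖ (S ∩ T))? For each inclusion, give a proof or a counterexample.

The sets are not equal: only the forward inclusion holds.

(⟹) Let x ∈ S ∩ ((S ∖ T) ∖ (S ∩ T)). Then x ∈ S and x ∉ T, from which x ∈ S.

(⟸) This inclusion fails. Take S = {1}, T = {1}; then 1 ∈ S but 1 ∉ S ∩ ((S ∖ T) ∖ (S ∩ T)).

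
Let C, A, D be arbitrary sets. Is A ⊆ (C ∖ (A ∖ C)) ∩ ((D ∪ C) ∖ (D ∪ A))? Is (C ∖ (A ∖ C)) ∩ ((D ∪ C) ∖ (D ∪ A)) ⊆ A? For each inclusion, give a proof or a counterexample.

Both inclusions fail.

Forward inclusion. This inclusion fails. Take C = ∅, A = {1}, D = ∅; then 1 ∈ A but 1 ∉ (C ∖ (A ∖ C)) ∩ ((D ∪ C) ∖ (D ∪ A)).

Reverse inclusion. This inclusion fails. Take C = {1}, A = ∅, D = ∅; then 1 ∈ (C ∖ (A ∖ C)) ∩ ((D ∪ C) ∖ (D ∪ A)) but 1 ∉ A.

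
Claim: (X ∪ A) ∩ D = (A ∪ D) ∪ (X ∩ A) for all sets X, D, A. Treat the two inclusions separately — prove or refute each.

Only the forward inclusion holds.

Forward inclusion. Let x ∈ (X ∪ A) ∩ D. Then either x ∈ X ∩ D and x ∉ A; or x ∈ D ∩ A and x ∉ X; or x ∈ X ∩ D ∩ A. In each case x ∈ (A ∪ D) ∪ (X ∩ A), so (X ∪ A) ∩ D ⊆ (A ∪ D) ∪ (X ∩ A).

Reverse inclusion. This inclusion fails. Take X = ∅, D = {1}, A = ∅; then 1 ∈ (A ∪ D) ∪ (X ∩ A) but 1 ∉ (X ∪ A) ∩ D.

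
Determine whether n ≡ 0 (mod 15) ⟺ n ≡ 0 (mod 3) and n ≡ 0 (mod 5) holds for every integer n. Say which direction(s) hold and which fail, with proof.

(⇒) Suppose n ≡ 0 (mod 15); write n = 15j + 0. Since 3 ∣ 15, reducing mod 3 gives n ≡ 0 (mod 3); since 5 ∣ 15, reducing mod 5 gives n ≡ 0 (mod 5).

(⇐) Conversely, if n ≡ 0 (mod 3) and n ≡ 0 (mod 5), then by the Chinese remainder theorem n ≡ 0 (mod 15). This is exactly n ≡ 0 (mod 15).

The biconditional holds.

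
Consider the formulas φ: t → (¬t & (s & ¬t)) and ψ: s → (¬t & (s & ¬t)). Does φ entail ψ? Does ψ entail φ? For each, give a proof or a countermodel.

Only the forward direction holds.

[⇒] Assume the antecedent. If t is true, the antecedent cannot hold. If t is false, s → (¬t & (s & ¬t)) reduces to true regardless of the other variables. Either way s → (¬t & (s & ¬t)) holds.

[⇐] This fails. Under t = T, s = F, the left side is false but the right side is true.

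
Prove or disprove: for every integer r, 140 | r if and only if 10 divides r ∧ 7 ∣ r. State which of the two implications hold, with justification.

[⇐] This fails: take r = 70. Both 10 ∣ 70 and 7 ∣ 70, yet 70 is not a multiple of 140 (since 70 = 0·140 + 70), so 140 ∤ 70.

[⇒] If 140 ∣ r, write r = 140q. Since 140 = 14·10, r = 10·(14q), so 10 ∣ r; and since 140 = 20·7, r = 7·(20q), so 7 ∣ r.

The forward direction holds; the converse fails.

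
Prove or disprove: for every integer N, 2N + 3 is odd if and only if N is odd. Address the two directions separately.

[⇒] This fails: take N = 2. Then 2N + 3 = 7, which is odd, yet N = 2 is even, not odd.

[⇐] Suppose N is odd. Since 2 is even, 2N is even for every N, so 2N + 3 has the same parity as 3, which is odd. Hence 2N + 3 is odd.

The forward direction fails; the converse holds.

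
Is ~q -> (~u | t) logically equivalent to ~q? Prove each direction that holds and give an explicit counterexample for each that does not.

(⟹) This fails. Under t = F, q = T, u = F, the left side is true but the right side is false.

(⟸) This fails. Under t = F, q = F, u = T, the left side is false but the right side is true.

Neither implication holds.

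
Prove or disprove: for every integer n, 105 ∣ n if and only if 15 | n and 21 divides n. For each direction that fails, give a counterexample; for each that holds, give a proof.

Converse. Suppose 15 ∣ n and 21 ∣ n. Any common multiple of 15 and 21 is a multiple of their lcm; here lcm(15, 21) = 15·21/gcd(15, 21) = 315/3 = 105, so 105 ∣ n.

Forward direction. If 105 ∣ n, write n = 105q. Since 105 = 7·15, n = 15·(7q), so 15 ∣ n; and since 105 = 5·21, n = 21·(5q), so 21 ∣ n.

Equivalent; both directions hold.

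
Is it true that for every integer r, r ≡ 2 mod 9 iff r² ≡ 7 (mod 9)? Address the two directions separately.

[⇒] This fails: take r = 2. Then 2 ≡ 2 (mod 9), but 2² = 4 ≡ 4 (mod 9), not 7.

[⇐] This fails: take r = 4. Then 4² = 16 ≡ 7 (mod 9), yet 4 ≡ 4 (mod 9), not 2.

Neither implication holds.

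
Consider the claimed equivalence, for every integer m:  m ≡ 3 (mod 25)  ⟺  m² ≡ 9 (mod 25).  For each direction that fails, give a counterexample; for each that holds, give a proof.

(⇒) holds; (⇐) fails.

(⟹) Suppose m ≡ 3 (mod 25). Write m = 25j + 3. Then (25j + 3)² = 625j² + 150j + 9 = 25(25j² + 6j) + 9, so m² ≡ 9 (mod 25).

(⟸) This fails: take m = 22. Then 22² = 484 ≡ 9 (mod 25), yet 22 ≡ 22 (mod 25), not 3.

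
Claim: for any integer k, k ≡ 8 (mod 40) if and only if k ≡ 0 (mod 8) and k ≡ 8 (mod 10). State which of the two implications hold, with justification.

Both implications hold.

Forward direction. Suppose k ≡ 8 (mod 40); write k = 40j + 8. Since 8 ∣ 40, reducing mod 8 gives k ≡ 8 ≡ 0 (mod 8); since 10 ∣ 40, reducing mod 10 gives k ≡ 8 (mod 10).

Converse. If k ≡ 0 (mod 8) and k ≡ 8 (mod 10), then by the Chinese remainder theorem k ≡ 8 (mod 40). This is exactly k ≡ 8 (mod 40).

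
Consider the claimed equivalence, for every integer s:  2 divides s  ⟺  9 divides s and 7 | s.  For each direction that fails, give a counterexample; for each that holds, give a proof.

Neither implication holds.

[⇒] This fails: take s = 2. Certainly 2 ∣ 2, but 9 ∤ 2.

[⇐] This fails: take s = 63. Both 9 ∣ 63 and 7 ∣ 63, yet 63 is not a multiple of 2 (since 63 = 31·2 + 1), so 2 ∤ 63.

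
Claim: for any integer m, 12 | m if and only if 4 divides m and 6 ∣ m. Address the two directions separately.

Equivalent; both directions hold.

Converse. Suppose 4 ∣ m and 6 ∣ m. Any common multiple of 4 and 6 is a multiple of their lcm; here lcm(4, 6) = 4·6/gcd(4, 6) = 24/2 = 12, so 12 ∣ m.

Forward direction. If 12 ∣ m, write m = 12q. Since 12 = 3·4, m = 4·(3q), so 4 ∣ m; and since 12 = 2·6, m = 6·(2q), so 6 ∣ m.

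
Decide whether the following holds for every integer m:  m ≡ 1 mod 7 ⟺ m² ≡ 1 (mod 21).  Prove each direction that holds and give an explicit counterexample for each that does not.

Neither implication holds.

(⇒) This fails: take m = 15. Then 15 ≡ 1 (mod 7), but 15² = 225 ≡ 15 (mod 21), not 1.

(⇐) This fails: take m = 13. Then 13² = 169 ≡ 1 (mod 21), yet 13 ≡ 6 (mod 7), not 1.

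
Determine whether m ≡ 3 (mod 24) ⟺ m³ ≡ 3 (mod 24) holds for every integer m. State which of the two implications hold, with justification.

The biconditional holds.

(⇐) Suppose m³ ≡ 3 (mod 24). The only residue r in {0, …, 23} with r³ ≡ 3 (mod 24) is r = 3, so m ≡ 3 (mod 24).

(⇒) Suppose m ≡ 3 (mod 24). Write m = 24j + 3. Then (24j + 3)³ = 13824j³ + 5184j² + 648j + 27 = 24(576j³ + 216j² + 27j + 1) + 3, so m³ ≡ 3 (mod 24).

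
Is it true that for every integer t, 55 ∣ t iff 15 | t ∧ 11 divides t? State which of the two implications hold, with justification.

Only the converse holds.

(→) This fails: take t = 55. Certainly 55 ∣ 55, but 15 ∤ 55.

(←) Suppose 15 ∣ t and 11 ∣ t. Any common multiple of 15 and 11 is a multiple of their lcm; here gcd(15, 11) = 1, so lcm(15, 11) = 15·11 = 165, so 165 ∣ t. Since 55 ∣ 165, it follows that 55 ∣ t.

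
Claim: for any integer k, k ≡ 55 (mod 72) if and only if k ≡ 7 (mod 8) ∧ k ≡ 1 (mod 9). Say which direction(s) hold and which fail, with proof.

(→) Suppose k ≡ 55 (mod 72); write k = 72j + 55. Since 8 ∣ 72, reducing mod 8 gives k ≡ 55 ≡ 7 (mod 8); since 9 ∣ 72, reducing mod 9 gives k ≡ 55 ≡ 1 (mod 9).

(←) Conversely, if k ≡ 7 (mod 8) and k ≡ 1 (mod 9), then by the Chinese remainder theorem k ≡ 55 (mod 72). This is exactly k ≡ 55 (mod 72).

Equivalent; both directions hold.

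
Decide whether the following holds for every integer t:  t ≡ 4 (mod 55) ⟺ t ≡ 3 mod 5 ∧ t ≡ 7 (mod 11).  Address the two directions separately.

Forward direction. This fails: t = 4 gives 4 ≡ 4 (mod 55) but 4 ≡ 4 (mod 5), so the conjunction on the right does not hold.

Converse. This fails: t = 18 satisfies both congruences on the right (18 ≡ 3 mod 5 and 18 ≡ 7 mod 11) yet 18 ≡ 18 (mod 55), not 4.

Neither implication holds.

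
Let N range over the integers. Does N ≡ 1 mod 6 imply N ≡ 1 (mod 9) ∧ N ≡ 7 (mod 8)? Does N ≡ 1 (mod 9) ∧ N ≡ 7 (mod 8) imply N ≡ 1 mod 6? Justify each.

Not equivalent: only (⇐) holds.

Forward direction. This fails: N = 1 gives 1 ≡ 1 (mod 6) but 1 ≡ 1 (mod 8), so the conjunction on the right does not hold.

Converse. If N ≡ 1 (mod 9) and N ≡ 7 (mod 8), then by the Chinese remainder theorem N ≡ 55 (mod 72). Since 55 ≡ 1 (mod 6) and 6 ∣ 72, we get N ≡ 1 (mod 6).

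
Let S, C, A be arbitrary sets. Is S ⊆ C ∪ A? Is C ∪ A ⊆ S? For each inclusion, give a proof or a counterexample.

(⊆) fails and (⊇) fails.

(⟹) This inclusion fails. Take S = {1}, C = ∅, A = ∅; then 1 ∈ S but 1 ∉ C ∪ A.

(⟸) This inclusion fails. Take S = ∅, C = {1}, A = ∅; then 1 ∈ C ∪ A but 1 ∉ S.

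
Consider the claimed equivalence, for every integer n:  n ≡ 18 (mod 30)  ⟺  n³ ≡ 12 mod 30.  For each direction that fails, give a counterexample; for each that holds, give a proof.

(←) Suppose n³ ≡ 12 (mod 30). The only residue r in {0, …, 29} with r³ ≡ 12 (mod 30) is r = 18, so n ≡ 18 (mod 30).

(→) Suppose n ≡ 18 (mod 30). Write n = 30j + 18. Then (30j + 18)³ = 27000j³ + 48600j² + 29160j + 5832 = 30(900j³ + 1620j² + 972j + 194) + 12, so n³ ≡ 12 (mod 30).

Equivalent; both directions hold.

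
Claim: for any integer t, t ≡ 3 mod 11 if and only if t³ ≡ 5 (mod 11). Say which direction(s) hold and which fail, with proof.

[⇒] Suppose t ≡ 3 mod 11. Write t = 11j + 3. Then (11j + 3)³ = 1331j³ + 1089j² + 297j + 27 = 11(121j³ + 99j² + 27j + 2) + 5, so t³ ≡ 5 (mod 11).

[⇐] For the converse, argue contrapositively. If t ≢ 3 (mod 11), then t is congruent to one of 0, 1, 2, 4, 5, 6, 7, 8, 9, 10 modulo 11, and these give t³ ≡ 0, 1, 8, 9, 4, 7, 2, 6, 3, 10 respectively — never 5.

The biconditional holds.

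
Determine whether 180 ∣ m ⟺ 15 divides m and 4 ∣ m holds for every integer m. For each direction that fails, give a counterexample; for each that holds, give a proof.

[⇐] This fails: take m = 60. Both 15 ∣ 60 and 4 ∣ 60, yet 60 is not a multiple of 180 (since 60 = 0·180 + 60), so 180 ∤ 60.

[⇒] If 180 ∣ m, write m = 180q. Since 180 = 12·15, m = 15·(12q), so 15 ∣ m; and since 180 = 45·4, m = 4·(45q), so 4 ∣ m.

The forward direction holds; the converse fails.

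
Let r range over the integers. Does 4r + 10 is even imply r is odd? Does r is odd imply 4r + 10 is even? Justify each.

Only the converse holds.

[⇒] This fails: take r = 2. Then 4r + 10 = 18, which is even, yet r = 2 is even, not odd.

[⇐] Suppose r is odd. Since 4 is even, 4r is even for every r, so 4r + 10 has the same parity as 10, which is even. Hence 4r + 10 is even.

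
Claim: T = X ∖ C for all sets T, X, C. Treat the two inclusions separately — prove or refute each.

Both inclusions fail.

(⊆) This inclusion fails. Take T = {1}, X = ∅, C = ∅; then 1 ∈ T but 1 ∉ X ∖ C.

(⊇) This inclusion fails. Take T = ∅, X = {1}, C = ∅; then 1 ∈ X ∖ C but 1 ∉ T.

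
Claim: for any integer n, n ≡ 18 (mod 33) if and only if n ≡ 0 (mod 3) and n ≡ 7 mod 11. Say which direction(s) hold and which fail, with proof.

(⟸) If n ≡ 0 (mod 3) and n ≡ 7 (mod 11), then by the Chinese remainder theorem n ≡ 18 (mod 33). This is exactly n ≡ 18 (mod 33).

(⟹) Suppose n ≡ 18 (mod 33); write n = 33j + 18. Since 3 ∣ 33, reducing mod 3 gives n ≡ 18 ≡ 0 (mod 3); since 11 ∣ 33, reducing mod 11 gives n ≡ 18 ≡ 7 (mod 11).

The biconditional holds.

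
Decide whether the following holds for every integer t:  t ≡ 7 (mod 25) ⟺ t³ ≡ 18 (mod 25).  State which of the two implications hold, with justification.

Both directions hold; the statement is true.

(⇒) Suppose t ≡ 7 (mod 25). Write t = 25j + 7. Then (25j + 7)³ = 15625j³ + 13125j² + 3675j + 343 = 25(625j³ + 525j² + 147j + 13) + 18, so t³ ≡ 18 (mod 25).

(⇐) Conversely, suppose t³ ≡ 18 (mod 25). The only residue r in {0, …, 24} with r³ ≡ 18 (mod 25) is r = 7, so t ≡ 7 (mod 25).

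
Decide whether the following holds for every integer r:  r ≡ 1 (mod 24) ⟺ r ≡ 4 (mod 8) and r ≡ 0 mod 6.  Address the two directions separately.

[⇒] This fails: r = 1 gives 1 ≡ 1 (mod 24) but 1 ≡ 1 (mod 8), so the conjunction on the right does not hold.

[⇐] This fails: r = 12 satisfies both congruences on the right (12 ≡ 4 mod 8 and 12 ≡ 0 mod 6) yet 12 ≡ 12 (mod 24), not 1.

Both directions fail.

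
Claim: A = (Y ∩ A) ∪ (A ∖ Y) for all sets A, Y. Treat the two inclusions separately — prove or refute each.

Both inclusions hold.

Forward inclusion. Let x ∈ A. Then either x ∈ A and x ∉ Y; or x ∈ A ∩ Y. In each case x ∈ (Y ∩ A) ∪ (A ∖ Y), so A ⊆ (Y ∩ A) ∪ (A ∖ Y).

Reverse inclusion. Let x ∈ (Y ∩ A) ∪ (A ∖ Y). Then either x ∈ A and x ∉ Y; or x ∈ A ∩ Y. In each case x ∈ A, so (Y ∩ A) ∪ (A ∖ Y) ⊆ A.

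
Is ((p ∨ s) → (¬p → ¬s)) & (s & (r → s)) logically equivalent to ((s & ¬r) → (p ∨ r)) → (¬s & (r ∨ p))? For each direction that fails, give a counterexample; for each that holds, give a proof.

(⟹) This fails. Under r = F, p = T, s = T, the left side is true but the right side is false.

(⟸) This fails. Under r = T, p = F, s = F, the left side is false but the right side is true.

Neither direction holds.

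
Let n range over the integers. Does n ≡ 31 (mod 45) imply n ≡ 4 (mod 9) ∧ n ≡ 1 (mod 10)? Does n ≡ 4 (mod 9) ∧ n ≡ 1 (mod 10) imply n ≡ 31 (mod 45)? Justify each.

(⇒) fails; (⇐) holds.

(⟹) This fails: n = 76 gives 76 ≡ 31 (mod 45) but 76 ≡ 6 (mod 10), so the conjunction on the right does not hold.

(⟸) Conversely, if n ≡ 4 (mod 9) and n ≡ 1 (mod 10), then by the Chinese remainder theorem n ≡ 31 (mod 90). Since 31 ≡ 31 (mod 45) and 45 ∣ 90, we get n ≡ 31 (mod 45).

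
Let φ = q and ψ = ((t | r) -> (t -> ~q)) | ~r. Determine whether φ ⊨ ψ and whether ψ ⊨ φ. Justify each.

Neither direction holds.

Forward direction. This fails. Under t = T, q = T, r = T, the left side is true but the right side is false.

Converse. This fails. Under t = F, q = F, r = F, the left side is false but the right side is true.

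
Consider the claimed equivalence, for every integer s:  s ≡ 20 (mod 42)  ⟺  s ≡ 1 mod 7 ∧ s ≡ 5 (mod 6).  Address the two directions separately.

[⇒] This fails: s = 20 gives 20 ≡ 20 (mod 42) but 20 ≡ 6 (mod 7), so the conjunction on the right does not hold.

[⇐] This fails: s = 29 satisfies both congruences on the right (29 ≡ 1 mod 7 and 29 ≡ 5 mod 6) yet 29 ≡ 29 (mod 42), not 20.

Neither direction holds.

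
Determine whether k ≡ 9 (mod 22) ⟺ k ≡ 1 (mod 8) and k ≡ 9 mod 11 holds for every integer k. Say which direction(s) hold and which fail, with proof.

Only the reverse direction holds.

(←) If k ≡ 1 (mod 8) and k ≡ 9 (mod 11), then by the Chinese remainder theorem k ≡ 9 (mod 88). Since 9 ≡ 9 (mod 22) and 22 ∣ 88, we get k ≡ 9 (mod 22).

(→) This fails: k = 75 gives 75 ≡ 9 (mod 22) but 75 ≡ 3 (mod 8), so the conjunction on the right does not hold.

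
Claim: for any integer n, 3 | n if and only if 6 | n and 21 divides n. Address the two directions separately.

Forward direction. This fails: take n = 3. Certainly 3 ∣ 3, but 6 ∤ 3.

Converse. Suppose 6 ∣ n and 21 ∣ n. Any common multiple of 6 and 21 is a multiple of their lcm; here lcm(6, 21) = 6·21/gcd(6, 21) = 126/3 = 42, so 42 ∣ n. Since 3 ∣ 42, it follows that 3 ∣ n.

Not equivalent: only (⇐) holds.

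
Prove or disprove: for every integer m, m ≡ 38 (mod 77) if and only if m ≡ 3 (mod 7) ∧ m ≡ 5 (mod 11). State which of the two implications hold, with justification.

Both implications hold.

(→) Suppose m ≡ 38 (mod 77); write m = 77j + 38. Since 7 ∣ 77, reducing mod 7 gives m ≡ 38 ≡ 3 (mod 7); since 11 ∣ 77, reducing mod 11 gives m ≡ 38 ≡ 5 (mod 11).

(←) Conversely, if m ≡ 3 (mod 7) and m ≡ 5 (mod 11), then by the Chinese remainder theorem m ≡ 38 (mod 77). This is exactly m ≡ 38 (mod 77).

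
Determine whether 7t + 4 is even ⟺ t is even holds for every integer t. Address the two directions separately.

Converse. Suppose t is even; write t = 2j. Then 7t + 4 = 7·(2j) + 4 = 2·7j + 4, which is even.

Forward direction. Suppose 7t + 4 is even. Since 7 is odd, 7t and t have the same parity, so 7t + 4 ≡ t + 4 (mod 2). As 4 is even, 7t + 4 is even exactly when t is even. Thus t is even.

Equivalent; both directions hold.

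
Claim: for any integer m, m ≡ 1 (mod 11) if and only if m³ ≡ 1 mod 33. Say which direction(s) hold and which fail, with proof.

(⇐) The residues r modulo 33 with r³ ≡ 1 (mod 33) are exactly {1}, and each is ≡ 1 (mod 11).

(⇒) This fails: take m = 12. Then 12 ≡ 1 (mod 11), but 12³ = 1728 ≡ 12 (mod 33), not 1.

Only the reverse direction holds.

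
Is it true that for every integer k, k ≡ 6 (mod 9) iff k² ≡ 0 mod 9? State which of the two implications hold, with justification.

(→) Suppose k ≡ 6 (mod 9). Write k = 9j + 6. Then (9j + 6)² = 81j² + 108j + 36 = 9(9j² + 12j + 4) + 0, so k² ≡ 0 (mod 9).

(←) This fails: take k = 0. Then 0² = 0 ≡ 0 (mod 9), yet 0 ≡ 0 (mod 9), not 6.

Only the forward implication holds.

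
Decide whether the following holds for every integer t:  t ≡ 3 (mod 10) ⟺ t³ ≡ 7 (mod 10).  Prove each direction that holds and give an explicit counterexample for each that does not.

[⇐] Suppose t³ ≡ 7 (mod 10). The only residue r in {0, …, 9} with r³ ≡ 7 (mod 10) is r = 3, so t ≡ 3 (mod 10).

[⇒] Suppose t ≡ 3 (mod 10). Write t = 10j + 3. Then (10j + 3)³ = 1000j³ + 900j² + 270j + 27 = 10(100j³ + 90j² + 27j + 2) + 7, so t³ ≡ 7 (mod 10).

Both directions hold.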